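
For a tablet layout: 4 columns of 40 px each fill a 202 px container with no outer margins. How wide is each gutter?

Columns use 160 px, leaving 42 px across 3 gutters = 14 px each.

14 px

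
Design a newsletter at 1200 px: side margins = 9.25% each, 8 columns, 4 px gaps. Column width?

Margins: 9.25% × 1200 = 111 px each, so content = 1200 − 222 = 978 px.
8 columns + 7 gaps: 8c + 7·4 = 978.
8c = 978 − 28 = 950, so c = 118.75 px.

118.75 px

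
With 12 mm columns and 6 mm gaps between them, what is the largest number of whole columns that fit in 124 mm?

7 columns: 7·12 + 6·6 = 120 mm ≤ 124.
8 columns: 138 mm > 124. So 7.

7 columns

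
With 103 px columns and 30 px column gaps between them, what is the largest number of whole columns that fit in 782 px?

6 columns: 6·103 + 5·30 = 768 px ≤ 782.
7 columns: 901 px > 782. So 6.

6 columns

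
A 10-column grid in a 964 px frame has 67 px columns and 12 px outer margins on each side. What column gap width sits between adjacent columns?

30 px

Take off 24 px of margins, leaving 940 px.
10 columns take 10·67 = 670 px; remaining 270 splits into 9 column gaps.
g = 270 / 9 = 30 px.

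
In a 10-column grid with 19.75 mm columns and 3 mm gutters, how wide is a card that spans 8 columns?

179 mm

8 columns plus 7 gutters: 158 + 21 = 179 mm.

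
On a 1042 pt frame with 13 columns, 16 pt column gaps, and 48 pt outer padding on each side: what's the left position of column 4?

270 pt

Inside the margins: 1042 − 96 = 946 pt.
13 columns + 12 column gaps: 13c + 12·16 = 946.
13c = 946 − 192 = 754, so c = 58 pt.
Before column 4: the margin + 3 columns + 3 column gaps.
Offset = 48 + 3·(58 + 16) = 48 + 222 = 270 pt.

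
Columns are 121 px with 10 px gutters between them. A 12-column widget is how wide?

1562 px

12 columns plus 11 gutters: 1452 + 110 = 1562 px.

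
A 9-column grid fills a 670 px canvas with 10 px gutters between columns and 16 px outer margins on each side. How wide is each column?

Content width = 670 − 2·16 = 638 px.
638 − 8·10 = 558; ÷9 gives c = 62 px.

62 px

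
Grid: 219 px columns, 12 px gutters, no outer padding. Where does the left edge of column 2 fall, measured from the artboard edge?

231 px

Each column+gutter stride is 231 px; with no margin, 1 of them is 231 px.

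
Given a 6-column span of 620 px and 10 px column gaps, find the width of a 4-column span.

6 columns + 5 column gaps: 6c + 5·10 = 620.
6c = 620 − 50 = 570, so c = 95 px.
4 columns plus 3 column gaps: 380 + 30 = 410 px.

410 px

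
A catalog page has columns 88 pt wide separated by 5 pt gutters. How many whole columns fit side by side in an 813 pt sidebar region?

8 columns

k columns need k·88 + (k−1)·5 = k·93 − 5.
k·93 − 5 ≤ 813 → k ≤ 818 / 93 ≈ 8.80, so k = 8.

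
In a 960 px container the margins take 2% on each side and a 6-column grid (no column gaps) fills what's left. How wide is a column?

153.6 px

960 × (1 − 2·2%) = 960 × 96% = 921.6 px for the columns.
With no column gaps, each column is 921.6/6 = 153.6 px.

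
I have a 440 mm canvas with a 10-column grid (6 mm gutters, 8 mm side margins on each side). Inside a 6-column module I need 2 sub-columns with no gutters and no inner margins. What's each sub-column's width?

Inside the margins: 440 − 16 = 424 mm.
Subtracting 9 gutters of 6 leaves 370 for 10 columns, so c = 37 mm.
6-column span = 6·37 + 5·6 = 252 mm.
2d = 252 → d = 126 mm.

126 mm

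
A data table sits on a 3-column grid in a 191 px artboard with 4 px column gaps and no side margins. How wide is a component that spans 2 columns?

126 px

191 − 2·4 = 183; ÷3 gives c = 61 px.
Span of 2: 2·61 + 1·4 = 122 + 4 = 126 px.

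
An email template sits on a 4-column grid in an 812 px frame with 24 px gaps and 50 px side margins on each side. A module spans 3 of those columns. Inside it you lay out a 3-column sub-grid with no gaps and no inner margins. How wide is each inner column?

176 px

Outer content = 812 − 2·50 = 712 px.
Subtracting 3 gaps of 24 leaves 640 for 4 columns, so c = 160 px.
Span of 3: 3·160 + 2·24 = 480 + 48 = 528 px.
528 / 3 = 176 px per column.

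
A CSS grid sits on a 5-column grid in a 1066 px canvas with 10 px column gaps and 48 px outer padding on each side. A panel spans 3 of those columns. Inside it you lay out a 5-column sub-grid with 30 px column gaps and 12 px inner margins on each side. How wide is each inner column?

Outer content = 1066 − 2·48 = 970 px.
5 columns + 4 column gaps: 5c + 4·10 = 970.
5c = 970 − 40 = 930, so c = 186 px.
3-column span = 3·186 + 2·10 = 578 px.
Inner content = 578 − 2·12 = 554 px.
Subtracting 4 column gaps of 30 leaves 434 for 5 columns, so d = 86.8 px.

86.8 px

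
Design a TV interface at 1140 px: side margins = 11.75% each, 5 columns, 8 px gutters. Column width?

168.02 px

Margins: 11.75% × 1140 = 133.95 px each, so content = 1140 − 267.9 = 872.1 px.
5 columns + 4 gutters: 5c + 4·8 = 872.1.
5c = 872.1 − 32 = 840.1, so c = 168.02 px.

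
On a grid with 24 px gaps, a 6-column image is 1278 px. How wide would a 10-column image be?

2146 px

1278 − 5·24 = 1158; ÷6 gives c = 193 px.
Span of 10: 10·193 + 9·24 = 1930 + 216 = 2146 px.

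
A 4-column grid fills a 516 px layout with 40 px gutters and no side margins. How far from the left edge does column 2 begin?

4 columns + 3 gutters: 4c + 3·40 = 516.
4c = 516 − 120 = 396, so c = 99 px.
Before column 2: 1 column + 1 gutter.
Offset = 1·(99 + 40) = 1·139 = 139 px.

139 px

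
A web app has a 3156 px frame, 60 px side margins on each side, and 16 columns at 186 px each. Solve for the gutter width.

4 px

Subtract both margins: 3156 − 2·60 = 3036 px.
16·186 + 15g = 3036 → 15g = 60 → g = 4 px.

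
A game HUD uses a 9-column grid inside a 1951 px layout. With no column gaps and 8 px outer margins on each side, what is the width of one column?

215 px

Subtract both margins: 1951 − 2·8 = 1935 px.
9c = 1935 → c = 215 px.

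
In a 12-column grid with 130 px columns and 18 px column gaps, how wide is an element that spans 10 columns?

Span of 10: 10·130 + 9·18 = 1300 + 162 = 1462 px.

1462 px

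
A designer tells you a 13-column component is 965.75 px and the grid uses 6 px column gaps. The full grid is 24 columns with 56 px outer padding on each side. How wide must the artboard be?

1900 px

965.75 − 12·6 = 893.75; ÷13 gives c = 68.75 px.
Total width: 2·56 + 24·68.75 + 23·6 = 1900 px.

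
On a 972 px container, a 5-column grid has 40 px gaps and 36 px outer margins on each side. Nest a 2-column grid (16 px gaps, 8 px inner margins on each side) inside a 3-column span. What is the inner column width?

246 px

Outer content = 972 − 2·36 = 900 px.
Subtracting 4 gaps of 40 leaves 740 for 5 columns, so c = 148 px.
3-column span = 3·148 + 2·40 = 524 px.
Inner content = 524 − 2·8 = 508 px.
508 − 1·16 = 492; ÷2 gives d = 246 px.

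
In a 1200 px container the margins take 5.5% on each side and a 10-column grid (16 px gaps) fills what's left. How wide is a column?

92.4 px

Margins: 5.5% × 1200 = 66 px each, so content = 1200 − 132 = 1068 px.
1068 − 9·16 = 924; ÷10 gives c = 92.4 px.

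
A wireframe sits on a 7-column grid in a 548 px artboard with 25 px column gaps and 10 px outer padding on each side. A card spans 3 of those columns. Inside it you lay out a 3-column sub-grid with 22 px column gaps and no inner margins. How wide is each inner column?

Take off 20 px of margins, leaving 528 px.
Subtracting 6 column gaps of 25 leaves 378 for 7 columns, so c = 54 px.
3 columns plus 2 column gaps: 162 + 50 = 212 px.
3d + 2·22 = 212 → 3d = 168 → d = 56 px.

56 px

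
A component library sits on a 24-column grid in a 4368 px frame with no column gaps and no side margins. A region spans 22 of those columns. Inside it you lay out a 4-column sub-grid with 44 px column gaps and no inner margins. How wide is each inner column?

968 px

With no column gaps, each column is 4368/24 = 182 px.
22-column span = 22·182 = 4004 px.
4d + 3·44 = 4004 → 4d = 3872 → d = 968 px.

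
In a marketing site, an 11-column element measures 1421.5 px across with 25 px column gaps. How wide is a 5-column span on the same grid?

632.5 px

Subtracting 10 column gaps of 25 leaves 1171.5 for 11 columns, so c = 106.5 px.
5 columns plus 4 column gaps: 532.5 + 100 = 632.5 px.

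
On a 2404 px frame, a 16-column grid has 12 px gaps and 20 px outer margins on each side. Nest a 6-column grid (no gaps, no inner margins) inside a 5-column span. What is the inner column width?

121.75 px

Inside the margins: 2404 − 40 = 2364 px.
Subtracting 15 gaps of 12 leaves 2184 for 16 columns, so c = 136.5 px.
Span of 5: 5·136.5 + 4·12 = 682.5 + 48 = 730.5 px.
730.5 / 6 = 121.75 px per column.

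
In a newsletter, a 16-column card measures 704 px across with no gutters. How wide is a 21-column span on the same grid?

924 px

16c = 704 → c = 44 px.
21-column span = 21·44 = 924 px.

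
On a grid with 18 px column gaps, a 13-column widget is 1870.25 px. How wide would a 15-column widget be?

Subtracting 12 column gaps of 18 leaves 1654.25 for 13 columns, so c = 127.25 px.
15-column span = 15·127.25 + 14·18 = 2160.75 px.

2160.75 px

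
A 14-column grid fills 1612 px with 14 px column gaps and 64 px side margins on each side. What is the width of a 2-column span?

Subtract both margins: 1612 − 2·64 = 1484 px.
1484 − 13·14 = 1302; ÷14 gives c = 93 px.
2 columns plus 1 column gap: 186 + 14 = 200 px.

200 px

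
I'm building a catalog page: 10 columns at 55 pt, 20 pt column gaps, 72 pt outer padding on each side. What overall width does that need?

874 pt

Frame = 2·72 + 10·55 + 9·20 = 144 + 550 + 180 = 874 pt.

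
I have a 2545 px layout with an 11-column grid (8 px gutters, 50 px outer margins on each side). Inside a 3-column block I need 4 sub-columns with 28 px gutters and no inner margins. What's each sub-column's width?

Outer content = 2545 − 2·50 = 2445 px.
11c + 10·8 = 2445 → 11c = 2365 → c = 215 px.
3 columns plus 2 gutters: 645 + 16 = 661 px.
4 columns + 3 gutters: 4d + 3·28 = 661.
4d = 661 − 84 = 577, so d = 144.25 px.

144.25 px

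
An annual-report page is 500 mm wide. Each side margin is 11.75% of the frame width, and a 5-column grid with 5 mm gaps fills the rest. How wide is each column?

500 × (1 − 2·11.75%) = 500 × 76.5% = 382.5 mm for the columns.
382.5 − 4·5 = 362.5; ÷5 gives c = 72.5 mm.

72.5 mm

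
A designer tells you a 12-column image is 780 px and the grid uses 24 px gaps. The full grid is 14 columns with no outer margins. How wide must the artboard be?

914 px

Subtracting 11 gaps of 24 leaves 516 for 12 columns, so c = 43 px.
Summing: 602 + 312 = 914 px.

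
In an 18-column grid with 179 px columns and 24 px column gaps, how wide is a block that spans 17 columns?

3427 px

Span of 17: 17·179 + 16·24 = 3043 + 384 = 3427 px.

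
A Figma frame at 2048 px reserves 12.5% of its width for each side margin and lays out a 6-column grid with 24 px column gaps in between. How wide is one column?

236 px

Margins: 12.5% × 2048 = 256 px each, so content = 2048 − 512 = 1536 px.
6 columns + 5 column gaps: 6c + 5·24 = 1536.
6c = 1536 − 120 = 1416, so c = 236 px.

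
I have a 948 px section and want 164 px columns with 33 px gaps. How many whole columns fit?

4 columns

Each extra column adds 164 + 33 = 197 px.
(948 + 33) / 197 = 4.98, so 4 columns fit.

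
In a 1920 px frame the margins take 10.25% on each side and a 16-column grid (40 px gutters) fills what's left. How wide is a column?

57.9 px

1920 × (1 − 2·10.25%) = 1920 × 79.5% = 1526.4 px for the columns.
16c + 15·40 = 1526.4 → 16c = 926.4 → c = 57.9 px.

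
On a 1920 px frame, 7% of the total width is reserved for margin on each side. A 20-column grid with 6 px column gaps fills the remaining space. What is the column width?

Margins: 7% × 1920 = 134.4 px each, so content = 1920 − 268.8 = 1651.2 px.
1651.2 − 19·6 = 1537.2; ÷20 gives c = 76.86 px.

76.86 px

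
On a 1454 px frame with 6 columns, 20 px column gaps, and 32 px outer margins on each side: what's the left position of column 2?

Content = 1454 − 2·32 = 1390 px.
Subtracting 5 column gaps of 20 leaves 1290 for 6 columns, so c = 215 px.
Column 2 starts at margin + 1·(column + gutter) = 32 + 1·235 = 267 px.

267 px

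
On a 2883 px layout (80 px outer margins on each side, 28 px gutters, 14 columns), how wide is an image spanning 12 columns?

2330 px

Take off 160 px of margins, leaving 2723 px.
14c + 13·28 = 2723 → 14c = 2359 → c = 168.5 px.
12 columns plus 11 gutters: 2022 + 308 = 2330 px.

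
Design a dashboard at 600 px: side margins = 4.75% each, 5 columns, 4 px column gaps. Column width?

105.4 px

Margins: 4.75% × 600 = 28.5 px each, so content = 600 − 57 = 543 px.
Subtracting 4 column gaps of 4 leaves 527 for 5 columns, so c = 105.4 px.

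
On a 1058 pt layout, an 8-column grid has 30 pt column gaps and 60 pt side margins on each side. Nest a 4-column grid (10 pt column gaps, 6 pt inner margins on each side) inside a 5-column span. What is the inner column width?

133.25 pt

Inside the margins: 1058 − 120 = 938 pt.
Subtracting 7 column gaps of 30 leaves 728 for 8 columns, so c = 91 pt.
5-column span = 5·91 + 4·30 = 575 pt.
Inner content = 575 − 2·6 = 563 pt.
Subtracting 3 column gaps of 10 leaves 533 for 4 columns, so d = 133.25 pt.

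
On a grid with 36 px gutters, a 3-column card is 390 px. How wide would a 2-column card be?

248 px

390 − 2·36 = 318; ÷3 gives c = 106 px.
2 columns plus 1 gutter: 212 + 36 = 248 px.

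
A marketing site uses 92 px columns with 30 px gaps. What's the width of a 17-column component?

2044 px

Span of 17: 17·92 + 16·30 = 1564 + 480 = 2044 px.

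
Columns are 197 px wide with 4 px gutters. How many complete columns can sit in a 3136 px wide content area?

k columns need k·197 + (k−1)·4 = k·201 − 4.
k·201 − 4 ≤ 3136 → k ≤ 3140 / 201 ≈ 15.62, so k = 15.

15 columns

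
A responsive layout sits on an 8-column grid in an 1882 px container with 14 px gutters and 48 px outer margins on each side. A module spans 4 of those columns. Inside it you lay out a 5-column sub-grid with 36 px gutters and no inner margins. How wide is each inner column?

Outer content = 1882 − 2·48 = 1786 px.
Subtracting 7 gutters of 14 leaves 1688 for 8 columns, so c = 211 px.
4 columns plus 3 gutters: 844 + 42 = 886 px.
Subtracting 4 gutters of 36 leaves 742 for 5 columns, so d = 148.4 px.

148.4 px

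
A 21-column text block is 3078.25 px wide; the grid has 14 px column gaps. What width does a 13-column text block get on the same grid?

1900.25 px

Subtracting 20 column gaps of 14 leaves 2798.25 for 21 columns, so c = 133.25 px.
Span of 13: 13·133.25 + 12·14 = 1732.25 + 168 = 1900.25 px.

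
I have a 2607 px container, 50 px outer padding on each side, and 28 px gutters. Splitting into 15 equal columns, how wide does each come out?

141 px

Subtract both margins: 2607 − 2·50 = 2507 px.
Subtracting 14 gutters of 28 leaves 2115 for 15 columns, so c = 141 px.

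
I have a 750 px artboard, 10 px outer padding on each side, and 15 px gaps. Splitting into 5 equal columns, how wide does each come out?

134 px

Subtract both margins: 750 − 2·10 = 730 px.
Subtracting 4 gaps of 15 leaves 670 for 5 columns, so c = 134 px.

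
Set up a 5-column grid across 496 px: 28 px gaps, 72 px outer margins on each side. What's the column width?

48 px

Subtract both margins: 496 − 2·72 = 352 px.
5c + 4·28 = 352 → 5c = 240 → c = 48 px.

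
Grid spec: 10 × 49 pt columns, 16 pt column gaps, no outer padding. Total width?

634 pt

Summing: 490 + 144 = 634 pt.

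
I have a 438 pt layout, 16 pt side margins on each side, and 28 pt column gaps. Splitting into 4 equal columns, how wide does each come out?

Subtract both margins: 438 − 2·16 = 406 pt.
406 − 3·28 = 322; ÷4 gives c = 80.5 pt.

80.5 pt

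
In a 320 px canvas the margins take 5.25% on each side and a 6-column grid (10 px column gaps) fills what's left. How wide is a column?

Each margin = 5.25% of 320 = 16.8 px; content = 320 − 2·16.8 = 286.4 px.
Subtracting 5 column gaps of 10 leaves 236.4 for 6 columns, so c = 39.4 px.

39.4 px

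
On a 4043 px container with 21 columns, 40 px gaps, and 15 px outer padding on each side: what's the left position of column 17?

3103 px

Inside the margins: 4043 − 30 = 4013 px.
Subtracting 20 gaps of 40 leaves 3213 for 21 columns, so c = 153 px.
Column 17 starts at margin + 16·(column + gutter) = 15 + 16·193 = 3103 px.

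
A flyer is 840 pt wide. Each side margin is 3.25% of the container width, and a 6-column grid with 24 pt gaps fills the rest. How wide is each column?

110.9 pt

Each margin = 3.25% of 840 = 27.3 pt; content = 840 − 2·27.3 = 785.4 pt.
6c + 5·24 = 785.4 → 6c = 665.4 → c = 110.9 pt.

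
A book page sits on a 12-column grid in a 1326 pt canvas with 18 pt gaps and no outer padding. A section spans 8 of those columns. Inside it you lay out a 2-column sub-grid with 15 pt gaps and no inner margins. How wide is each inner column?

12 columns + 11 gaps: 12c + 11·18 = 1326.
12c = 1326 − 198 = 1128, so c = 94 pt.
8-column span = 8·94 + 7·18 = 878 pt.
Subtracting 1 gap of 15 leaves 863 for 2 columns, so d = 431.5 pt.

431.5 pt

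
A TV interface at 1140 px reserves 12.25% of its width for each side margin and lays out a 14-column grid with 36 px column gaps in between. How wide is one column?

1140 × (1 − 2·12.25%) = 1140 × 75.5% = 860.7 px for the columns.
860.7 − 13·36 = 392.7; ÷14 gives c = 28.05 px.

28.05 px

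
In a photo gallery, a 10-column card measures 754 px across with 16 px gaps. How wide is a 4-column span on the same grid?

754 − 9·16 = 610; ÷10 gives c = 61 px.
Span of 4: 4·61 + 3·16 = 244 + 48 = 292 px.

292 px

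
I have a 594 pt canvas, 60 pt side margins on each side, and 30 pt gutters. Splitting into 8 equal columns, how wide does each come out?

Subtract both margins: 594 − 2·60 = 474 pt.
474 − 7·30 = 264; ÷8 gives c = 33 pt.

33 pt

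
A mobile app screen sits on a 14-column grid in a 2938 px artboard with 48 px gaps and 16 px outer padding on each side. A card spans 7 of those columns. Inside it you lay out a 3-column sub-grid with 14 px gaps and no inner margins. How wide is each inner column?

467 px

Take off 32 px of margins, leaving 2906 px.
14 columns + 13 gaps: 14c + 13·48 = 2906.
14c = 2906 − 624 = 2282, so c = 163 px.
7 columns plus 6 gaps: 1141 + 288 = 1429 px.
Subtracting 2 gaps of 14 leaves 1401 for 3 columns, so d = 467 px.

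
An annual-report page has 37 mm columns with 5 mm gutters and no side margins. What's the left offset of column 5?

168 mm

Each column+gutter stride is 42 mm; with no margin, 4 of them is 168 mm.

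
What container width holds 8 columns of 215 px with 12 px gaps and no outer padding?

Container = 8·215 + 7·12 = 1720 + 84 = 1804 px.

1804 px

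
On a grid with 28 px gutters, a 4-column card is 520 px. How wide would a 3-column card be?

383 px

520 − 3·28 = 436; ÷4 gives c = 109 px.
3-column span = 3·109 + 2·28 = 383 px.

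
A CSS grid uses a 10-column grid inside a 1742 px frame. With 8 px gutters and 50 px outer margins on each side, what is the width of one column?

157 px

Subtract both margins: 1742 − 2·50 = 1642 px.
10c + 9·8 = 1642 → 10c = 1570 → c = 157 px.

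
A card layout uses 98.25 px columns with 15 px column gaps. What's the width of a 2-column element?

211.5 px

Span of 2: 2·98.25 + 1·15 = 196.5 + 15 = 211.5 px.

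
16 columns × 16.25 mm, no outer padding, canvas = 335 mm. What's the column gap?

Columns use 260 mm, leaving 75 mm across 15 column gaps = 5 mm each.

5 mm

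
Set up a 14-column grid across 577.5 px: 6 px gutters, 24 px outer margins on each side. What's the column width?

32.25 px

Take off 48 px of margins, leaving 529.5 px.
14c + 13·6 = 529.5 → 14c = 451.5 → c = 32.25 px.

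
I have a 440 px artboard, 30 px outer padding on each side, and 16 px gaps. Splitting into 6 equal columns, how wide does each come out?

Inside the margins: 440 − 60 = 380 px.
Subtracting 5 gaps of 16 leaves 300 for 6 columns, so c = 50 px.

50 px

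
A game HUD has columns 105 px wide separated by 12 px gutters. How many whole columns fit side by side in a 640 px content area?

5 columns: 5·105 + 4·12 = 573 px ≤ 640.
6 columns: 690 px > 640. So 5.

5 columns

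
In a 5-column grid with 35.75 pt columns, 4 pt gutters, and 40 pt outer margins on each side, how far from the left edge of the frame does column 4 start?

159.25 pt

Column 4 starts at margin + 3·(column + gutter) = 40 + 3·39.75 = 159.25 pt.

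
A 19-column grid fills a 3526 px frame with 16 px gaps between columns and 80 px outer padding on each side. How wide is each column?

Inside the margins: 3526 − 160 = 3366 px.
19c + 18·16 = 3366 → 19c = 3078 → c = 162 px.

162 px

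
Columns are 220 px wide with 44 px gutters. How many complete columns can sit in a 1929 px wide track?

7 columns

k columns need k·220 + (k−1)·44 = k·264 − 44.
k·264 − 44 ≤ 1929 → k ≤ 1973 / 264 ≈ 7.47, so k = 7.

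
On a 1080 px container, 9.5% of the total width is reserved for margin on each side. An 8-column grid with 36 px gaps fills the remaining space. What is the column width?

77.85 px

Margins: 9.5% × 1080 = 102.6 px each, so content = 1080 − 205.2 = 874.8 px.
8c + 7·36 = 874.8 → 8c = 622.8 → c = 77.85 px.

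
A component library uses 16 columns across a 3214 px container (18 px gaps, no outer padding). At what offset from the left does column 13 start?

2424 px

16 columns + 15 gaps: 16c + 15·18 = 3214.
16c = 3214 − 270 = 2944, so c = 184 px.
No margin, so column 13 starts at 12·(column + gutter) = 12·202 = 2424 px.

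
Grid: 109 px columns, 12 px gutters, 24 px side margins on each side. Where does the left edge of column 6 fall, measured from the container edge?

629 px

Before column 6: the margin + 5 columns + 5 gutters.
Offset = 24 + 5·(109 + 12) = 24 + 605 = 629 px.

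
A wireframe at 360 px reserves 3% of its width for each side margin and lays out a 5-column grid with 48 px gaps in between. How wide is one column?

360 × (1 − 2·3%) = 360 × 94% = 338.4 px for the columns.
5 columns + 4 gaps: 5c + 4·48 = 338.4.
5c = 338.4 − 192 = 146.4, so c = 29.28 px.

29.28 px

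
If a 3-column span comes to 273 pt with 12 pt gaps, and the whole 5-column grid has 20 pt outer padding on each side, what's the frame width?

503 pt

273 − 2·12 = 249; ÷3 gives c = 83 pt.
Frame = 2·20 + 5·83 + 4·12 = 40 + 415 + 48 = 503 pt.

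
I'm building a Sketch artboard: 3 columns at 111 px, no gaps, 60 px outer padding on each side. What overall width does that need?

Total width: 2·60 + 3·111 = 453 px.

453 px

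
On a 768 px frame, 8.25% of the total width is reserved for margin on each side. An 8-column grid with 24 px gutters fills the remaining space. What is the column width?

768 × (1 − 2·8.25%) = 768 × 83.5% = 641.28 px for the columns.
641.28 − 7·24 = 473.28; ÷8 gives c = 59.16 px.

59.16 px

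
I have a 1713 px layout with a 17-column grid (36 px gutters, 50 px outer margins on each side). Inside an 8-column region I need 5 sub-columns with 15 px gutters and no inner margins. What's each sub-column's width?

Outer content = 1713 − 2·50 = 1613 px.
17 columns + 16 gutters: 17c + 16·36 = 1613.
17c = 1613 − 576 = 1037, so c = 61 px.
8-column span = 8·61 + 7·36 = 740 px.
5d + 4·15 = 740 → 5d = 680 → d = 136 px.

136 px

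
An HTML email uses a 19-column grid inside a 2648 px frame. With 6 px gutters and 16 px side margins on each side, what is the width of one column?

132 px

Inside the margins: 2648 − 32 = 2616 px.
19c + 18·6 = 2616 → 19c = 2508 → c = 132 px.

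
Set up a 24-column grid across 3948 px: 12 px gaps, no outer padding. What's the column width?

3948 − 23·12 = 3672; ÷24 gives c = 153 px.

153 px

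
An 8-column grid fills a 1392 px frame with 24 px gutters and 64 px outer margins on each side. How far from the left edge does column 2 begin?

225 px

Take off 128 px of margins, leaving 1264 px.
Subtracting 7 gutters of 24 leaves 1096 for 8 columns, so c = 137 px.
Each column+gutter stride is 161 px; 1 of them past the 64 px margin is 64 + 161 = 225 px.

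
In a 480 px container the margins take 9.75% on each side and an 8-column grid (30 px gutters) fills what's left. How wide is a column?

Each margin = 9.75% of 480 = 46.8 px; content = 480 − 2·46.8 = 386.4 px.
8 columns + 7 gutters: 8c + 7·30 = 386.4.
8c = 386.4 − 210 = 176.4, so c = 22.05 px.

22.05 px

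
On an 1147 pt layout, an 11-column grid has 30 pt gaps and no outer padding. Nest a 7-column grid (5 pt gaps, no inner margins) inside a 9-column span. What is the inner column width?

Subtracting 10 gaps of 30 leaves 847 for 11 columns, so c = 77 pt.
Span of 9: 9·77 + 8·30 = 693 + 240 = 933 pt.
7d + 6·5 = 933 → 7d = 903 → d = 129 pt.

129 pt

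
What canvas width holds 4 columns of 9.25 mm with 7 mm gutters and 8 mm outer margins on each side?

Total width: 2·8 + 4·9.25 + 3·7 = 74 mm.

74 mm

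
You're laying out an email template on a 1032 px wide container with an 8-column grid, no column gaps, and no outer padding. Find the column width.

129 px

8c = 1032 → c = 129 px.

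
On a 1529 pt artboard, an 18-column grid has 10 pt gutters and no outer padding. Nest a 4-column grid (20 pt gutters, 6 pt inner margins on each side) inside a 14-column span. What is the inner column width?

Subtracting 17 gutters of 10 leaves 1359 for 18 columns, so c = 75.5 pt.
14 columns plus 13 gutters: 1057 + 130 = 1187 pt.
Inner content = 1187 − 2·6 = 1175 pt.
1175 − 3·20 = 1115; ÷4 gives d = 278.75 pt.

278.75 pt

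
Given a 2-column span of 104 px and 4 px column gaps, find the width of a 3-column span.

104 − 1·4 = 100; ÷2 gives c = 50 px.
Span of 3: 3·50 + 2·4 = 150 + 8 = 158 px.

158 px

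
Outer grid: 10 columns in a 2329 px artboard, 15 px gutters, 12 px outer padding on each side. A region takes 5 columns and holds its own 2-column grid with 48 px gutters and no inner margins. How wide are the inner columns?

Subtract both margins: 2329 − 2·12 = 2305 px.
10c + 9·15 = 2305 → 10c = 2170 → c = 217 px.
5-column span = 5·217 + 4·15 = 1145 px.
2d + 1·48 = 1145 → 2d = 1097 → d = 548.5 px.

548.5 px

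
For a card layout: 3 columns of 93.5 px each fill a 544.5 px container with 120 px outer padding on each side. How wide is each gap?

12 px

Subtract both margins: 544.5 − 2·120 = 304.5 px.
3 columns take 3·93.5 = 280.5 px; remaining 24 splits into 2 gaps.
g = 24 / 2 = 12 px.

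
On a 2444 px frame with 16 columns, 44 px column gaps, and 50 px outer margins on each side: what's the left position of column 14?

1990.25 px

Content = 2444 − 2·50 = 2344 px.
Subtracting 15 column gaps of 44 leaves 1684 for 16 columns, so c = 105.25 px.
Before column 14: the margin + 13 columns + 13 column gaps.
Offset = 50 + 13·(105.25 + 44) = 50 + 1940.25 = 1990.25 px.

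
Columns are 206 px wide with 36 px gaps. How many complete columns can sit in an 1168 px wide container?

4 columns

Each extra column adds 206 + 36 = 242 px.
(1168 + 36) / 242 = 4.98, so 4 columns fit.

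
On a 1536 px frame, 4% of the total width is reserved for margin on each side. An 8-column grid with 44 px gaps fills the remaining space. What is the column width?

138.14 px

Margins: 4% × 1536 = 61.44 px each, so content = 1536 − 122.88 = 1413.12 px.
1413.12 − 7·44 = 1105.12; ÷8 gives c = 138.14 px.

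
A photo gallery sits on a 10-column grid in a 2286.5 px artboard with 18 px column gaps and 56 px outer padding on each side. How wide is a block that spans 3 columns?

Inside the margins: 2286.5 − 112 = 2174.5 px.
10 columns + 9 column gaps: 10c + 9·18 = 2174.5.
10c = 2174.5 − 162 = 2012.5, so c = 201.25 px.
3-column span = 3·201.25 + 2·18 = 639.75 px.

639.75 px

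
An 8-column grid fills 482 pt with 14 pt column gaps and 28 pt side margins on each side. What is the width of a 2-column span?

96 pt

Inside the margins: 482 − 56 = 426 pt.
Subtracting 7 column gaps of 14 leaves 328 for 8 columns, so c = 41 pt.
2-column span = 2·41 + 1·14 = 96 pt.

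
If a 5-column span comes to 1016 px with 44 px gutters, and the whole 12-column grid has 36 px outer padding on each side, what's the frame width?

2572 px

1016 − 4·44 = 840; ÷5 gives c = 168 px.
Frame = 2·36 + 12·168 + 11·44 = 72 + 2016 + 484 = 2572 px.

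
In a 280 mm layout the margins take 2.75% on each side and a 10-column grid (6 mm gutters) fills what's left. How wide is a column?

21.06 mm

Margins: 2.75% × 280 = 7.7 mm each, so content = 280 − 15.4 = 264.6 mm.
Subtracting 9 gutters of 6 leaves 210.6 for 10 columns, so c = 21.06 mm.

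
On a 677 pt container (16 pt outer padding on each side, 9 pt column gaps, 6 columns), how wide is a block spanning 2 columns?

209 pt

Subtract both margins: 677 − 2·16 = 645 pt.
Subtracting 5 column gaps of 9 leaves 600 for 6 columns, so c = 100 pt.
Span of 2: 2·100 + 1·9 = 200 + 9 = 209 pt.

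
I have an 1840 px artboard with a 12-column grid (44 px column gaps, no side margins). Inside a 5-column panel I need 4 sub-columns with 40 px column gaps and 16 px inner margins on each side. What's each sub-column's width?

12c + 11·44 = 1840 → 12c = 1356 → c = 113 px.
5-column span = 5·113 + 4·44 = 741 px.
Inner content = 741 − 2·16 = 709 px.
4d + 3·40 = 709 → 4d = 589 → d = 147.25 px.

147.25 px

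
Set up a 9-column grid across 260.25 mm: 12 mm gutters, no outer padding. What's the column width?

9 columns + 8 gutters: 9c + 8·12 = 260.25.
9c = 260.25 − 96 = 164.25, so c = 18.25 mm.

18.25 mm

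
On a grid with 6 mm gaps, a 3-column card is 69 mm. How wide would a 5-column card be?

3 columns + 2 gaps: 3c + 2·6 = 69.
3c = 69 − 12 = 57, so c = 19 mm.
5-column span = 5·19 + 4·6 = 119 mm.

119 mm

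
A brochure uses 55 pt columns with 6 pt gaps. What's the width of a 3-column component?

Span of 3: 3·55 + 2·6 = 165 + 12 = 177 pt.

177 pt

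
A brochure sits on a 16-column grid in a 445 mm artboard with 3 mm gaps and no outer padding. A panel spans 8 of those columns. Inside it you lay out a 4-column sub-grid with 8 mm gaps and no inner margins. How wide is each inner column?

49.25 mm

Subtracting 15 gaps of 3 leaves 400 for 16 columns, so c = 25 mm.
8-column span = 8·25 + 7·3 = 221 mm.
4d + 3·8 = 221 → 4d = 197 → d = 49.25 mm.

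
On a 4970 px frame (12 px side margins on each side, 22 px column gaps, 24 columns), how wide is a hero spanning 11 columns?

2255 px

Subtract both margins: 4970 − 2·12 = 4946 px.
24c + 23·22 = 4946 → 24c = 4440 → c = 185 px.
11-column span = 11·185 + 10·22 = 2255 px.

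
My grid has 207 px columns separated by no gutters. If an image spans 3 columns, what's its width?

621 px

3-column span = 3·207 = 621 px.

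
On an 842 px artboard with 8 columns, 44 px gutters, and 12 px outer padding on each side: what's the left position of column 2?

Take off 24 px of margins, leaving 818 px.
8c + 7·44 = 818 → 8c = 510 → c = 63.75 px.
Each column+gutter stride is 107.75 px; 1 of them past the 12 px margin is 12 + 107.75 = 119.75 px.

119.75 px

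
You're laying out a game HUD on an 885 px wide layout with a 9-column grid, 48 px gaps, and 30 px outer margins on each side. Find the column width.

49 px

Take off 60 px of margins, leaving 825 px.
9 columns + 8 gaps: 9c + 8·48 = 825.
9c = 825 − 384 = 441, so c = 49 px.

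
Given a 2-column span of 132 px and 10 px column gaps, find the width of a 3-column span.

203 px

132 − 1·10 = 122; ÷2 gives c = 61 px.
Span of 3: 3·61 + 2·10 = 183 + 20 = 203 px.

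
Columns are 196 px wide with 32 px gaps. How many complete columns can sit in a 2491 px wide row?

11 columns: 11·196 + 10·32 = 2476 px ≤ 2491.
12 columns: 2704 px > 2491. So 11.

11 columns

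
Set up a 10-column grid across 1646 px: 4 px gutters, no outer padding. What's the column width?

1646 − 9·4 = 1610; ÷10 gives c = 161 px.

161 px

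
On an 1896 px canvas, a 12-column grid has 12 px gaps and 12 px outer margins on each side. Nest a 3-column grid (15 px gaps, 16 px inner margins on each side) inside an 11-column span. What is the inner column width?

Take off 24 px of margins, leaving 1872 px.
1872 − 11·12 = 1740; ÷12 gives c = 145 px.
Span of 11: 11·145 + 10·12 = 1595 + 120 = 1715 px.
Inner content = 1715 − 2·16 = 1683 px.
1683 − 2·15 = 1653; ÷3 gives d = 551 px.

551 px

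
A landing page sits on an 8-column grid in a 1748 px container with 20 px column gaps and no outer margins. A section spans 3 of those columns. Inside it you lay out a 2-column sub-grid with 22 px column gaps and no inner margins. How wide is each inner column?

310.5 px

8 columns + 7 column gaps: 8c + 7·20 = 1748.
8c = 1748 − 140 = 1608, so c = 201 px.
Span of 3: 3·201 + 2·20 = 603 + 40 = 643 px.
Subtracting 1 column gap of 22 leaves 621 for 2 columns, so d = 310.5 px.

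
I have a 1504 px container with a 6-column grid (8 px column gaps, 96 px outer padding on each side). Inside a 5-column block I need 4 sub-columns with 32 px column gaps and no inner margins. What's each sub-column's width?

Take off 192 px of margins, leaving 1312 px.
6c + 5·8 = 1312 → 6c = 1272 → c = 212 px.
5 columns plus 4 column gaps: 1060 + 32 = 1092 px.
Subtracting 3 column gaps of 32 leaves 996 for 4 columns, so d = 249 px.

249 px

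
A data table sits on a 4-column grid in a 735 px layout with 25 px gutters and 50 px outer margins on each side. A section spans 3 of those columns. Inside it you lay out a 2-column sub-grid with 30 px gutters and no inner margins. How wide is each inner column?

Subtract both margins: 735 − 2·50 = 635 px.
4c + 3·25 = 635 → 4c = 560 → c = 140 px.
3-column span = 3·140 + 2·25 = 470 px.
2 columns + 1 gutter: 2d + 1·30 = 470.
2d = 470 − 30 = 440, so d = 220 px.

220 px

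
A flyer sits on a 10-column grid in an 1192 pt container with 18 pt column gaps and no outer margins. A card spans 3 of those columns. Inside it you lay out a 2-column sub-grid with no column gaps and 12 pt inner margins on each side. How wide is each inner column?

160.5 pt

1192 − 9·18 = 1030; ÷10 gives c = 103 pt.
3-column span = 3·103 + 2·18 = 345 pt.
Inner content = 345 − 2·12 = 321 pt.
With no column gaps, each column is 321/2 = 160.5 pt.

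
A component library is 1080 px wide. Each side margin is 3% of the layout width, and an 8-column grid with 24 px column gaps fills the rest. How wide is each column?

Margins: 3% × 1080 = 32.4 px each, so content = 1080 − 64.8 = 1015.2 px.
8c + 7·24 = 1015.2 → 8c = 847.2 → c = 105.9 px.

105.9 px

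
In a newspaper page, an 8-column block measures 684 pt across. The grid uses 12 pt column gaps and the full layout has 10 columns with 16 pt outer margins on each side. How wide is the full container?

890 pt

684 − 7·12 = 600; ÷8 gives c = 75 pt.
Total width: 2·16 + 10·75 + 9·12 = 890 pt.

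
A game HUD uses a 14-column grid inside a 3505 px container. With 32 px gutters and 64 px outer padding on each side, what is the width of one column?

Subtract both margins: 3505 − 2·64 = 3377 px.
14 columns + 13 gutters: 14c + 13·32 = 3377.
14c = 3377 − 416 = 2961, so c = 211.5 px.

211.5 px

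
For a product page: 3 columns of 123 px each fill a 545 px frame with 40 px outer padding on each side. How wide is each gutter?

48 px

Inside the margins: 545 − 80 = 465 px.
3·123 + 2g = 465 → 2g = 96 → g = 48 px.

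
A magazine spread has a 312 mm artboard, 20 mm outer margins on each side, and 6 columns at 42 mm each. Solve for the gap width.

4 mm

Subtract both margins: 312 − 2·20 = 272 mm.
6 columns take 6·42 = 252 mm; remaining 20 splits into 5 gaps.
g = 20 / 5 = 4 mm.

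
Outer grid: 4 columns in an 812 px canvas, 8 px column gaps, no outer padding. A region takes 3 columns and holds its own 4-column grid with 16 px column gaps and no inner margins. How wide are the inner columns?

139.75 px

Subtracting 3 column gaps of 8 leaves 788 for 4 columns, so c = 197 px.
3 columns plus 2 column gaps: 591 + 16 = 607 px.
607 − 3·16 = 559; ÷4 gives d = 139.75 px.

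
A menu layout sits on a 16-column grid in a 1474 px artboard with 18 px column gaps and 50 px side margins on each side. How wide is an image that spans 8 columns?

Content width = 1474 − 2·50 = 1374 px.
Subtracting 15 column gaps of 18 leaves 1104 for 16 columns, so c = 69 px.
8-column span = 8·69 + 7·18 = 678 px.

678 px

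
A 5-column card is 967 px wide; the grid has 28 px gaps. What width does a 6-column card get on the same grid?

5c + 4·28 = 967 → 5c = 855 → c = 171 px.
6 columns plus 5 gaps: 1026 + 140 = 1166 px.

1166 px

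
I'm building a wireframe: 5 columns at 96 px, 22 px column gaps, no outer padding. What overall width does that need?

Summing: 480 + 88 = 568 px.

568 px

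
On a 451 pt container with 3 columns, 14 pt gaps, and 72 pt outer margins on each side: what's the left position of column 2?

Subtract both margins: 451 − 2·72 = 307 pt.
3 columns + 2 gaps: 3c + 2·14 = 307.
3c = 307 − 28 = 279, so c = 93 pt.
Each column+gutter stride is 107 pt; 1 of them past the 72 pt margin is 72 + 107 = 179 pt.

179 pt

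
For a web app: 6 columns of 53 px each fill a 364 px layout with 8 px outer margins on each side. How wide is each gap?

Inside the margins: 364 − 16 = 348 px.
6 columns take 6·53 = 318 px; remaining 30 splits into 5 gaps.
g = 30 / 5 = 6 px.

6 px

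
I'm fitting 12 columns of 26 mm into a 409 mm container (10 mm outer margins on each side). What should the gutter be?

7 mm

Content width = 409 − 2·10 = 389 mm.
12 columns take 12·26 = 312 mm; remaining 77 splits into 11 gutters.
g = 77 / 11 = 7 mm.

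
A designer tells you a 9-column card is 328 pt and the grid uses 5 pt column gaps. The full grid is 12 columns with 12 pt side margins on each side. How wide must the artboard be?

9c + 8·5 = 328 → 9c = 288 → c = 32 pt.
Artboard = 2·12 + 12·32 + 11·5 = 24 + 384 + 55 = 463 pt.

463 pt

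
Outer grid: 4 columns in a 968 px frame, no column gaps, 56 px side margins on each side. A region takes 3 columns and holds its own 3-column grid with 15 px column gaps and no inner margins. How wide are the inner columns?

204 px

Outer content = 968 − 2·56 = 856 px.
856 / 4 = 214 px per column.
With no column gaps, 3 columns span 3·214 = 642 px.
Subtracting 2 column gaps of 15 leaves 612 for 3 columns, so d = 204 px.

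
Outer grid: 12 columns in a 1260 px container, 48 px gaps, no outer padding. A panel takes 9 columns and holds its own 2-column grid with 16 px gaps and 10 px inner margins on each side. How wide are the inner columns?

1260 − 11·48 = 732; ÷12 gives c = 61 px.
Span of 9: 9·61 + 8·48 = 549 + 384 = 933 px.
Inner content = 933 − 2·10 = 913 px.
2d + 1·16 = 913 → 2d = 897 → d = 448.5 px.

448.5 px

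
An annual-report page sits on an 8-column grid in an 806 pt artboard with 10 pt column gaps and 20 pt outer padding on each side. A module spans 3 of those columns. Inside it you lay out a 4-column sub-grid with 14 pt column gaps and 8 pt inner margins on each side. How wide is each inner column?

55.75 pt

Inside the margins: 806 − 40 = 766 pt.
8 columns + 7 column gaps: 8c + 7·10 = 766.
8c = 766 − 70 = 696, so c = 87 pt.
Span of 3: 3·87 + 2·10 = 261 + 20 = 281 pt.
Inner content = 281 − 2·8 = 265 pt.
4d + 3·14 = 265 → 4d = 223 → d = 55.75 pt.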